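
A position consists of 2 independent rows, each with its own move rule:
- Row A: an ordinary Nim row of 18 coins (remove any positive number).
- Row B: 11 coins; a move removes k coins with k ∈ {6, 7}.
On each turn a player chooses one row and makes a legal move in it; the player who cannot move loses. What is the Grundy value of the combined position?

Row A is a plain Nim row of size 18, so its Grundy value is 18.
Build the Grundy sequence for row B with g(k) = mex{g(k−s) : s ∈ {6, 7}, s ≤ k}:
g(0) = mex{} = 0
g(1) = mex{} = 0
g(2) = mex{} = 0
g(3) = mex{} = 0
g(4) = mex{} = 0
g(5) = mex{} = 0
g(6) = mex{0} = 1
g(7) = mex{0} = 1
g(8) = mex{0} = 1
g(9) = mex{0} = 1
g(10) = mex{0} = 1
g(11) = mex{0} = 1
So g(11) = 1.
By the Sprague-Grundy theorem, the Grundy value of a sum of independent games is the XOR of the component values.
Combined value = 18 XOR 1 = 19.

19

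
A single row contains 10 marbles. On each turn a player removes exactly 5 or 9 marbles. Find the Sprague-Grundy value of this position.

Compute g(0), g(1), … for moves {5, 9}:
g(0) = mex{} = 0
g(1) = mex{} = 0
g(2) = mex{} = 0
g(3) = mex{} = 0
g(4) = mex{} = 0
g(5) = mex{0} = 1
g(6) = mex{0} = 1
g(7) = mex{0} = 1
g(8) = mex{0} = 1
g(9) = mex{0} = 1
g(10) = mex{0,1} = 2
So g(10) = 2.

2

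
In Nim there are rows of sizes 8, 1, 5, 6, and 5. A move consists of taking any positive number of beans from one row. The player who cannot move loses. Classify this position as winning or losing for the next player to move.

Winning position

Write each in binary and XOR column by column:
  1000  (8)
  0001  (1)
  0101  (5)
  0110  (6)
  0101  (5)
  ----
  1111  (15)
The nim-sum is 15 ≠ 0, so this is an N-position: the player to move can win.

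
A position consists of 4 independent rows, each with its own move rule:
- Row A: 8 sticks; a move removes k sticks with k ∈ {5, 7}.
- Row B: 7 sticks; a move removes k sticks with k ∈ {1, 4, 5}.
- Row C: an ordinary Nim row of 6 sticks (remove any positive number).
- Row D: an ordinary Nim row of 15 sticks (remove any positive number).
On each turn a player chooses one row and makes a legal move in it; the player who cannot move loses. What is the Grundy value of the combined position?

Grundy values for row A (subtraction set {5, 7}):
g(0) = mex{} = 0
g(1) = mex{} = 0
g(2) = mex{} = 0
g(3) = mex{} = 0
g(4) = mex{} = 0
g(5) = mex{0} = 1
g(6) = mex{0} = 1
g(7) = mex{0} = 1
g(8) = mex{0} = 1
So g(8) = 1.
For row B, compute g(0), g(1), … with moves {1, 4, 5}:
k:     0  1  2  3  4  5  6  7
g(k):  0  1  0  1  2  3  2  3
So g(7) = 3.
Row C is a plain Nim row of size 6, so its Grundy value is 6.
Row D is a plain Nim row of size 15, so its Grundy value is 15.
By the Sprague-Grundy theorem, the Grundy value of a sum of independent games is the XOR of the component values.
Combined value = 1 ⊕ 3 ⊕ 6 ⊕ 15 = 11.

11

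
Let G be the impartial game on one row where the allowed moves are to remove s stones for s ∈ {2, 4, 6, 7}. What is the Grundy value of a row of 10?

0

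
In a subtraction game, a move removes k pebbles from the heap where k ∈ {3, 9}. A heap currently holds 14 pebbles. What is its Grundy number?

Compute g(0), g(1), … for moves {3, 9}:
k:     0  1  2  3  4  5  6  7  8  9 10 11 12 13 14
g(k):  0  0  0  1  1  1  0  0  0  1  1  1  0  0  0
So g(14) = 0.

0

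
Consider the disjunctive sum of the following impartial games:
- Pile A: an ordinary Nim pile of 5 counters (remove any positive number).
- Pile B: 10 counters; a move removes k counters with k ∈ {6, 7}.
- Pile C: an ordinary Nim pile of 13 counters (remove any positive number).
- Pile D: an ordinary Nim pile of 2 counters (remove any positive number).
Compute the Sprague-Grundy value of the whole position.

11

Pile A is a plain Nim pile of size 5, so its Grundy value is 5.
Build the Grundy sequence for pile B with g(k) = mex{g(k−s) : s ∈ {6, 7}, s ≤ k}:
g(0) = mex{} = 0
g(1) = mex{} = 0
g(2) = mex{} = 0
g(3) = mex{} = 0
g(4) = mex{} = 0
g(5) = mex{} = 0
g(6) = mex{0} = 1
g(7) = mex{0} = 1
g(8) = mex{0} = 1
g(9) = mex{0} = 1
g(10) = mex{0} = 1
So g(10) = 1.
Pile C is a plain Nim pile of size 13, so its Grundy value is 13.
Pile D is a plain Nim pile of size 2, so its Grundy value is 2.
By the Sprague-Grundy theorem, the Grundy value of a sum of independent games is the XOR of the component values.
Combined value = 5 XOR 1 XOR 13 XOR 2 = 11.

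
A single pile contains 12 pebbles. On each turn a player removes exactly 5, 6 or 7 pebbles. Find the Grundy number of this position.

0

Compute g(0), g(1), … for moves {5, 6, 7}:
g(0) = mex{} = 0
g(1) = mex{} = 0
g(2) = mex{} = 0
g(3) = mex{} = 0
g(4) = mex{} = 0
g(5) = mex{0} = 1
g(6) = mex{0} = 1
g(7) = mex{0} = 1
g(8) = mex{0} = 1
g(9) = mex{0} = 1
g(10) = mex{0,1} = 2
g(11) = mex{0,1} = 2
g(12) = mex{1} = 0
So g(12) = 0.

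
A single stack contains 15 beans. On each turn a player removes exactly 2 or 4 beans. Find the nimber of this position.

1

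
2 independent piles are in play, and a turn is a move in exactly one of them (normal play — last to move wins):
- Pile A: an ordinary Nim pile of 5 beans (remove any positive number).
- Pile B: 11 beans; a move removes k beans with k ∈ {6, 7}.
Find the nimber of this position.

Pile A is a plain Nim pile of size 5, so its Grundy value is 5.
Grundy values for pile B (subtraction set {6, 7}):
k:     0  1  2  3  4  5  6  7  8  9 10 11
g(k):  0  0  0  0  0  0  1  1  1  1  1  1
So g(11) = 1.
The value of a disjunctive sum is the nim-sum of the parts.
Combined value = 5 XOR 1 = 4.

4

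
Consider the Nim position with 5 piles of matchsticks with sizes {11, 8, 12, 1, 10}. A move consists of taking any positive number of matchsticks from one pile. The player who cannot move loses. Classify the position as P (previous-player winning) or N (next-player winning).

Nim-sum: 11 ⊕ 8 ⊕ 12 ⊕ 1 ⊕ 10 = 4.
The nim-sum is 4 ≠ 0, so this is an N-position: the player to move can win.

N-position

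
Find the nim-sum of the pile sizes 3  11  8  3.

3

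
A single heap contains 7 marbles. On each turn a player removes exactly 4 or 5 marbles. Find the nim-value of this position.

Grundy values for subtraction set {4, 5}:
k:     0  1  2  3  4  5  6  7
g(k):  0  0  0  0  1  1  1  1
So g(7) = 1.

1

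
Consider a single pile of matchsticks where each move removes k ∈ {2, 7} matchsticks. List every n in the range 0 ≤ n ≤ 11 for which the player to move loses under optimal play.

0, 1, 4, 5, 9, 10

Build the Grundy sequence with g(k) = mex{g(k−s) : s ∈ {2, 7}, s ≤ k}:
g(0) = mex{} = 0
g(1) = mex{} = 0
g(2) = mex{0} = 1
g(3) = mex{0} = 1
g(4) = mex{1} = 0
g(5) = mex{1} = 0
g(6) = mex{0} = 1
g(7) = mex{0} = 1
g(8) = mex{0,1} = 2
g(9) = mex{1} = 0
g(10) = mex{1,2} = 0
g(11) = mex{0} = 1
The P-positions (g = 0) in 0..11 are 0, 1, 4, 5, 9, 10.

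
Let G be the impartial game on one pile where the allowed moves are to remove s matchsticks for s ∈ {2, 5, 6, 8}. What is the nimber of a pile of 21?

3

Build the Grundy sequence with g(k) = mex{g(k−s) : s ∈ {2, 5, 6, 8}, s ≤ k}:
k:     0  1  2  3  4  5  6  7  8  9 10 11 12 13 14 15 16 17 18 19 20 21
g(k):  0  0  1  1  0  2  1  3  2  2  3  0  2  1  0  0  1  1  0  2  1  3
So g(21) = 3.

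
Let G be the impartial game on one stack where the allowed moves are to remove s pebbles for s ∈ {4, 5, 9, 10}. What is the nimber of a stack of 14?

0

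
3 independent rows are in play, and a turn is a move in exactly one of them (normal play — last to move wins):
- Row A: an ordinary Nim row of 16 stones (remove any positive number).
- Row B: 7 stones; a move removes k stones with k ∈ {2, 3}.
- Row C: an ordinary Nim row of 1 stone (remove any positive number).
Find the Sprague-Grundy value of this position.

Row A is a plain Nim row of size 16, so its Grundy value is 16.
Grundy values for row B (subtraction set {2, 3}):
g(0) = mex{} = 0
g(1) = mex{} = 0
g(2) = mex{0} = 1
g(3) = mex{0} = 1
g(4) = mex{0,1} = 2
g(5) = mex{1} = 0
g(6) = mex{1,2} = 0
g(7) = mex{0,2} = 1
So g(7) = 1.
Row C is a plain Nim row of size 1, so its Grundy value is 1.
The value of a disjunctive sum is the nim-sum of the parts.
Combined value = 16 XOR 1 XOR 1 = 16.

16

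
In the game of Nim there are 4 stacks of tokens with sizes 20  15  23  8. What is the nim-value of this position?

Bitwise XOR of the heap sizes:
  10100  (20)
  01111  (15)
  10111  (23)
  01000  (8)
  -----
  00100  (4)

4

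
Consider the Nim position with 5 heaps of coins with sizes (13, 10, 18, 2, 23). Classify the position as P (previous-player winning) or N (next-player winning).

Compute the nim-sum pairwise:
13 XOR 10 = 7
7 XOR 18 = 21
21 XOR 2 = 23
23 XOR 23 = 0
The nim-sum is 0, so this is a P-position: the player to move is in a losing position under optimal play.

P-position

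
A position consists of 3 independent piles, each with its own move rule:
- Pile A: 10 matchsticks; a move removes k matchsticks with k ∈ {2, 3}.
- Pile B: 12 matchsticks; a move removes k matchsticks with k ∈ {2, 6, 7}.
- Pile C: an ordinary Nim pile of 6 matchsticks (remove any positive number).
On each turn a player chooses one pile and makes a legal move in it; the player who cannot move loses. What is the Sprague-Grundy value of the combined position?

4

Build the Grundy sequence for pile A with g(k) = mex{g(k−s) : s ∈ {2, 3}, s ≤ k}:
g(0) = mex{} = 0
g(1) = mex{} = 0
g(2) = mex{0} = 1
g(3) = mex{0} = 1
g(4) = mex{0,1} = 2
g(5) = mex{1} = 0
g(6) = mex{1,2} = 0
g(7) = mex{0,2} = 1
g(8) = mex{0} = 1
g(9) = mex{0,1} = 2
g(10) = mex{1} = 0
So g(10) = 0.
Build the Grundy sequence for pile B with g(k) = mex{g(k−s) : s ∈ {2, 6, 7}, s ≤ k}:
g(0) = mex{} = 0
g(1) = mex{} = 0
g(2) = mex{0} = 1
g(3) = mex{0} = 1
g(4) = mex{1} = 0
g(5) = mex{1} = 0
g(6) = mex{0} = 1
g(7) = mex{0} = 1
g(8) = mex{0,1} = 2
g(9) = mex{1} = 0
g(10) = mex{0,1,2} = 3
g(11) = mex{0} = 1
g(12) = mex{0,1,3} = 2
So g(12) = 2.
Pile C is a plain Nim pile of size 6, so its Grundy value is 6.
By the Sprague-Grundy theorem, the Grundy value of a sum of independent games is the XOR of the component values.
Combined value = 0 XOR 2 XOR 6 = 4.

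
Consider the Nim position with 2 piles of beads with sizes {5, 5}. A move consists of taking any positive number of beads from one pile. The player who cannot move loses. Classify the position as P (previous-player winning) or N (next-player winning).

Compute the nim-sum pairwise:
5 XOR 5 = 0
The nim-sum is 0, so this is a P-position: the player to move is in a losing position under optimal play.

P-position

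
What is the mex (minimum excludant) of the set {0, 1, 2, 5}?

The values 0, 1, 2 are all present; 3 is the first non-negative integer missing from the set.

3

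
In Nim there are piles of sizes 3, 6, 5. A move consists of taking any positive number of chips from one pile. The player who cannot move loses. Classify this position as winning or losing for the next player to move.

Losing position

Bitwise XOR of the heap sizes:
  011  (3)
  110  (6)
  101  (5)
  ---
  000  (0)
The nim-sum is 0, so this is a P-position: the player to move is in a losing position under optimal play.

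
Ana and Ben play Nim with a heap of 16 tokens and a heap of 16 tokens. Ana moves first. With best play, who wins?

Write each in binary and XOR column by column:
  10000  (16)
  10000  (16)
  -----
  00000  (0)
The nim-sum is 0, so this is a P-position: the player to move is in a losing position under optimal play; Ana is about to move from it and so loses — Ben wins.

Ben wins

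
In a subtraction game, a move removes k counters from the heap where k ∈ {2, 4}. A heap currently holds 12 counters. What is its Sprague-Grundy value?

0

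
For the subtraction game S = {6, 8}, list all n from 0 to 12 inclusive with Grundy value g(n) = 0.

0, 1, 2, 3, 4, 5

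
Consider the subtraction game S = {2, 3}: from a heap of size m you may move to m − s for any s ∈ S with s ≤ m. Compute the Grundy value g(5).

0

Grundy values for subtraction set {2, 3}:
g(0) = mex{} = 0
g(1) = mex{} = 0
g(2) = mex{0} = 1
g(3) = mex{0} = 1
g(4) = mex{0,1} = 2
g(5) = mex{1} = 0
So g(5) = 0.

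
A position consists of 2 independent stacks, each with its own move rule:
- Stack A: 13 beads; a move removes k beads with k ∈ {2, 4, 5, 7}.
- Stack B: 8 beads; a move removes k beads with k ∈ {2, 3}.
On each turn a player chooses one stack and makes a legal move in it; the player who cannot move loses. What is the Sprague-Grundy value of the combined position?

Build the Grundy sequence for stack A with g(k) = mex{g(k−s) : s ∈ {2, 4, 5, 7}, s ≤ k}:
k:     0  1  2  3  4  5  6  7  8  9 10 11 12 13
g(k):  0  0  1  1  2  2  3  3  4  0  0  1  1  2
So g(13) = 2.
Grundy values for stack B (subtraction set {2, 3}):
g(0) = mex{} = 0
g(1) = mex{} = 0
g(2) = mex{0} = 1
g(3) = mex{0} = 1
g(4) = mex{0,1} = 2
g(5) = mex{1} = 0
g(6) = mex{1,2} = 0
g(7) = mex{0,2} = 1
g(8) = mex{0} = 1
So g(8) = 1.
The value of a disjunctive sum is the nim-sum of the parts.
Combined value = 2 XOR 1 = 3.

3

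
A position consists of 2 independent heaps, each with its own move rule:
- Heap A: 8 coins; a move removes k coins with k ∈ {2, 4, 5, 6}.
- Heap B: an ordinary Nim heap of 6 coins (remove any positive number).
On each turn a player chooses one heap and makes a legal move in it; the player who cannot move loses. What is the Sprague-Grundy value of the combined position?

Build the Grundy sequence for heap A with g(k) = mex{g(k−s) : s ∈ {2, 4, 5, 6}, s ≤ k}:
g(0) = mex{} = 0
g(1) = mex{} = 0
g(2) = mex{0} = 1
g(3) = mex{0} = 1
g(4) = mex{0,1} = 2
g(5) = mex{0,1} = 2
g(6) = mex{0,1,2} = 3
g(7) = mex{0,1,2} = 3
g(8) = mex{1,2,3} = 0
So g(8) = 0.
Heap B is a plain Nim heap of size 6, so its Grundy value is 6.
The value of a disjunctive sum is the nim-sum of the parts.
Combined value = 0 XOR 6 = 6.

6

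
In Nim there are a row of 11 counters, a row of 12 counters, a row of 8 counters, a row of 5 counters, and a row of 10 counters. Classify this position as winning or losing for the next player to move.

Losing position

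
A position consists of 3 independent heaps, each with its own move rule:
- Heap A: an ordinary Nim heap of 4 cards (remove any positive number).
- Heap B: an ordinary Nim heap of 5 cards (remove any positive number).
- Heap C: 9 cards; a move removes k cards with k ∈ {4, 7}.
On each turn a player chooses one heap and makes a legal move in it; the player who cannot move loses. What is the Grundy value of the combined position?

Heap A is a plain Nim heap of size 4, so its Grundy value is 4.
Heap B is a plain Nim heap of size 5, so its Grundy value is 5.
For heap C, compute g(0), g(1), … with moves {4, 7}:
g(0) = mex{} = 0
g(1) = mex{} = 0
g(2) = mex{} = 0
g(3) = mex{} = 0
g(4) = mex{0} = 1
g(5) = mex{0} = 1
g(6) = mex{0} = 1
g(7) = mex{0} = 1
g(8) = mex{0,1} = 2
g(9) = mex{0,1} = 2
So g(9) = 2.
The value of a disjunctive sum is the nim-sum of the parts.
Combined value = 4 ⊕ 5 ⊕ 2 = 3.

3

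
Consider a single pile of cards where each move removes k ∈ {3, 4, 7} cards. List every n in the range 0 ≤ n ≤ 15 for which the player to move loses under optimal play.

0, 1, 2, 10, 11, 12

Grundy values for subtraction set {3, 4, 7}:
k:     0  1  2  3  4  5  6  7  8  9 10 11 12 13 14 15
g(k):  0  0  0  1  1  1  2  2  2  3  0  0  0  1  1  1
The P-positions (g = 0) in 0..15 are 0, 1, 2, 10, 11, 12.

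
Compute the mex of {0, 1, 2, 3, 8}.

The values 0, 1, 2, 3 are all present; 4 is the first non-negative integer missing from the set.

4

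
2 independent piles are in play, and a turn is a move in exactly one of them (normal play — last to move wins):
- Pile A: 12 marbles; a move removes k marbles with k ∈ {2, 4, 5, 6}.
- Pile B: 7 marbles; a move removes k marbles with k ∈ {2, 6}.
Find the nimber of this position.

3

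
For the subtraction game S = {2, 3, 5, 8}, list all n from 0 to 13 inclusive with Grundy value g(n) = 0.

0, 1, 7, 11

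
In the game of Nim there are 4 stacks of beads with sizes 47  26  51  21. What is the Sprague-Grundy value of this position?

19

Compute the nim-sum pairwise:
47 XOR 26 = 53
53 XOR 51 = 6
6 XOR 21 = 19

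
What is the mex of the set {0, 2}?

1

0 is in the set but 1 is not, so the mex is 1.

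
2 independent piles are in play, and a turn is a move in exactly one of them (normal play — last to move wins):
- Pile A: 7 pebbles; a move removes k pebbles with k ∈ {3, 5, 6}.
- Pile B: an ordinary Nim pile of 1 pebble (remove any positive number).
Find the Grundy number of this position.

3

Build the Grundy sequence for pile A with g(k) = mex{g(k−s) : s ∈ {3, 5, 6}, s ≤ k}:
k:     0  1  2  3  4  5  6  7
g(k):  0  0  0  1  1  1  2  2
So g(7) = 2.
Pile B is a plain Nim pile of size 1, so its Grundy value is 1.
By the Sprague-Grundy theorem, the Grundy value of a sum of independent games is the XOR of the component values.
Combined value = 2 ⊕ 1 = 3.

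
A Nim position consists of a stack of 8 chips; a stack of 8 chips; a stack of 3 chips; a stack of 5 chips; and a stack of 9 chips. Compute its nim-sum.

15

Write each in binary and XOR column by column:
  1000  (8)
  1000  (8)
  0011  (3)
  0101  (5)
  1001  (9)
  ----
  1111  (15)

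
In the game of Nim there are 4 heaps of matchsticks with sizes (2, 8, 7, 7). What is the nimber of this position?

10

Nim-sum: 2 ⊕ 8 ⊕ 7 ⊕ 7 = 10.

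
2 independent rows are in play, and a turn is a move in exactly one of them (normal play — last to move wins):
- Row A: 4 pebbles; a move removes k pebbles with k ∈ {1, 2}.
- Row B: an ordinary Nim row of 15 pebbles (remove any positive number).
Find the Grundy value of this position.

14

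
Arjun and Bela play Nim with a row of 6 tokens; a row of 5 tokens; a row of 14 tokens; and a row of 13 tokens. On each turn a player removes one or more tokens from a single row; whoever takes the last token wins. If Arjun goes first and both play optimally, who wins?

Bela wins

Nim-sum: 6 ^ 5 ^ 14 ^ 13 = 0.
The nim-sum is 0, so this is a P-position: the player to move is in a losing position under optimal play; Arjun is about to move from it and so loses — Bela wins.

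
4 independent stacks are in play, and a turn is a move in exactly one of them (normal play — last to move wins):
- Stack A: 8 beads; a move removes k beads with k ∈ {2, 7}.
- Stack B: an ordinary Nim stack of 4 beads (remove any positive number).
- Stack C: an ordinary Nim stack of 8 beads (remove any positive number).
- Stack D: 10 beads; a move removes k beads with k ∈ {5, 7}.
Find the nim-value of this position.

For stack A, compute g(0), g(1), … with moves {2, 7}:
k:     0  1  2  3  4  5  6  7  8
g(k):  0  0  1  1  0  0  1  1  2
So g(8) = 2.
Stack B is a plain Nim stack of size 4, so its Grundy value is 4.
Stack C is a plain Nim stack of size 8, so its Grundy value is 8.
Build the Grundy sequence for stack D with g(k) = mex{g(k−s) : s ∈ {5, 7}, s ≤ k}:
g(0) = mex{} = 0
g(1) = mex{} = 0
g(2) = mex{} = 0
g(3) = mex{} = 0
g(4) = mex{} = 0
g(5) = mex{0} = 1
g(6) = mex{0} = 1
g(7) = mex{0} = 1
g(8) = mex{0} = 1
g(9) = mex{0} = 1
g(10) = mex{0,1} = 2
So g(10) = 2.
By the Sprague-Grundy theorem, the Grundy value of a sum of independent games is the XOR of the component values.
Combined value = 2 XOR 4 XOR 8 XOR 2 = 12.

12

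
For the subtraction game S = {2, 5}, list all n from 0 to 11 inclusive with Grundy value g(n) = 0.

Grundy values for subtraction set {2, 5}:
g(0) = mex{} = 0
g(1) = mex{} = 0
g(2) = mex{0} = 1
g(3) = mex{0} = 1
g(4) = mex{1} = 0
g(5) = mex{0,1} = 2
g(6) = mex{0} = 1
g(7) = mex{1,2} = 0
g(8) = mex{1} = 0
g(9) = mex{0} = 1
g(10) = mex{0,2} = 1
g(11) = mex{1} = 0
The P-positions (g = 0) in 0..11 are 0, 1, 4, 7, 8, 11.

0, 1, 4, 7, 8, 11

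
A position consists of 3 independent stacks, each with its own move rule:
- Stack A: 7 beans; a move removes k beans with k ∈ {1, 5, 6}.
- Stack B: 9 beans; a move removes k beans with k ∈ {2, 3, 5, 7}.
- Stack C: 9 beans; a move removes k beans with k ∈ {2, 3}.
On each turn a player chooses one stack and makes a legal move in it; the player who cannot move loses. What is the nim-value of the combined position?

1

Grundy values for stack A (subtraction set {1, 5, 6}):
k:     0  1  2  3  4  5  6  7
g(k):  0  1  0  1  0  1  2  3
So g(7) = 3.
For stack B, compute g(0), g(1), … with moves {2, 3, 5, 7}:
g(0) = mex{} = 0
g(1) = mex{} = 0
g(2) = mex{0} = 1
g(3) = mex{0} = 1
g(4) = mex{0,1} = 2
g(5) = mex{0,1} = 2
g(6) = mex{0,1,2} = 3
g(7) = mex{0,1,2} = 3
g(8) = mex{0,1,2,3} = 4
g(9) = mex{1,2,3} = 0
So g(9) = 0.
Grundy values for stack C (subtraction set {2, 3}):
g(0) = mex{} = 0
g(1) = mex{} = 0
g(2) = mex{0} = 1
g(3) = mex{0} = 1
g(4) = mex{0,1} = 2
g(5) = mex{1} = 0
g(6) = mex{1,2} = 0
g(7) = mex{0,2} = 1
g(8) = mex{0} = 1
g(9) = mex{0,1} = 2
So g(9) = 2.
The value of a disjunctive sum is the nim-sum of the parts.
Combined value = 3 XOR 0 XOR 2 = 1.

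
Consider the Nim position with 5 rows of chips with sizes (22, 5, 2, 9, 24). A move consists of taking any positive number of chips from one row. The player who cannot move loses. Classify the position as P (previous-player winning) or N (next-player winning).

Compute the nim-sum pairwise:
22 XOR 5 = 19
19 XOR 2 = 17
17 XOR 9 = 24
24 XOR 24 = 0
The nim-sum is 0, so this is a P-position: the player to move is in a losing position under optimal play.

P-position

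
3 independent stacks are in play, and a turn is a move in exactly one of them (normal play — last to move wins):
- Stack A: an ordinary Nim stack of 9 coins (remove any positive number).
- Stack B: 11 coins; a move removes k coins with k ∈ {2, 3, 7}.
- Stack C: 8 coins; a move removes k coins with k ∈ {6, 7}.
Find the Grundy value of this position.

8

Stack A is a plain Nim stack of size 9, so its Grundy value is 9.
Grundy values for stack B (subtraction set {2, 3, 7}):
k:     0  1  2  3  4  5  6  7  8  9 10 11
g(k):  0  0  1  1  2  0  0  1  1  2  0  0
So g(11) = 0.
Build the Grundy sequence for stack C with g(k) = mex{g(k−s) : s ∈ {6, 7}, s ≤ k}:
g(0) = mex{} = 0
g(1) = mex{} = 0
g(2) = mex{} = 0
g(3) = mex{} = 0
g(4) = mex{} = 0
g(5) = mex{} = 0
g(6) = mex{0} = 1
g(7) = mex{0} = 1
g(8) = mex{0} = 1
So g(8) = 1.
By the Sprague-Grundy theorem, the Grundy value of a sum of independent games is the XOR of the component values.
Combined value = 9 XOR 0 XOR 1 = 8.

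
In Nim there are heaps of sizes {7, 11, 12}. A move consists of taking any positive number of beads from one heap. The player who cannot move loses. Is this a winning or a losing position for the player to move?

Nim-sum: 7 ^ 11 ^ 12 = 0.
The nim-sum is 0, so this is a P-position: the player to move is in a losing position under optimal play.

Losing position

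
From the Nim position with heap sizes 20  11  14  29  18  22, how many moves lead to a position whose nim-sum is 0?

3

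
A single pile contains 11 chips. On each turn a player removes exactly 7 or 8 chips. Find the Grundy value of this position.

1

Build the Grundy sequence with g(k) = mex{g(k−s) : s ∈ {7, 8}, s ≤ k}:
g(0) = mex{} = 0
g(1) = mex{} = 0
g(2) = mex{} = 0
g(3) = mex{} = 0
g(4) = mex{} = 0
g(5) = mex{} = 0
g(6) = mex{} = 0
g(7) = mex{0} = 1
g(8) = mex{0} = 1
g(9) = mex{0} = 1
g(10) = mex{0} = 1
g(11) = mex{0} = 1
So g(11) = 1.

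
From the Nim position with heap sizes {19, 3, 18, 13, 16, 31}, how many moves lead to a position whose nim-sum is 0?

Nim-sum: 19 XOR 3 XOR 18 XOR 13 XOR 16 XOR 31 = 0.
The nim-sum is already 0, so every move leaves a nonzero nim-sum — there are no winning moves.

0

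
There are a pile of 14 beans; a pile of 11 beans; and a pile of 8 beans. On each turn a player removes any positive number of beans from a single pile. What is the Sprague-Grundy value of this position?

13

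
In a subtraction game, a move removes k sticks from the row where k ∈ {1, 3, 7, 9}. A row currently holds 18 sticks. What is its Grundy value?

0

Build the Grundy sequence with g(k) = mex{g(k−s) : s ∈ {1, 3, 7, 9}, s ≤ k}:
k:     0  1  2  3  4  5  6  7  8  9 10 11 12 13 14 15 16 17 18
g(k):  0  1  0  1  0  1  0  1  0  1  0  1  0  1  0  1  0  1  0
So g(18) = 0.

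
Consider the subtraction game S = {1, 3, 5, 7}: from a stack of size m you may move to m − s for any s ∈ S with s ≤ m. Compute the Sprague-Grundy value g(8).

0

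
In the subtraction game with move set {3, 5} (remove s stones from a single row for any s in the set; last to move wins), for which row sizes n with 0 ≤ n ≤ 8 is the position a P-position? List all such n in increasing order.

0, 1, 2, 8

Grundy values for subtraction set {3, 5}:
g(0) = mex{} = 0
g(1) = mex{} = 0
g(2) = mex{} = 0
g(3) = mex{0} = 1
g(4) = mex{0} = 1
g(5) = mex{0} = 1
g(6) = mex{0,1} = 2
g(7) = mex{0,1} = 2
g(8) = mex{1} = 0
The P-positions (g = 0) in 0..8 are 0, 1, 2, 8.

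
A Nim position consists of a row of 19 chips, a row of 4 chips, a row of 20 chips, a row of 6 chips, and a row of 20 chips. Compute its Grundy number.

In binary:
  10011  (19)
  00100  (4)
  10100  (20)
  00110  (6)
  10100  (20)
  -----
  10001  (17)

17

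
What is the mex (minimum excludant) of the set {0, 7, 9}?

1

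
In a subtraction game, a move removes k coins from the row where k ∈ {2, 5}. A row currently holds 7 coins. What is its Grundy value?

Grundy values for subtraction set {2, 5}:
g(0) = mex{} = 0
g(1) = mex{} = 0
g(2) = mex{0} = 1
g(3) = mex{0} = 1
g(4) = mex{1} = 0
g(5) = mex{0,1} = 2
g(6) = mex{0} = 1
g(7) = mex{1,2} = 0
So g(7) = 0.

0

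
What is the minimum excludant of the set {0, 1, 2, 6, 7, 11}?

The values 0, 1, 2 are all present; 3 is the first non-negative integer missing from the set.

3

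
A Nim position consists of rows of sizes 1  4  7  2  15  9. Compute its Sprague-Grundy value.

6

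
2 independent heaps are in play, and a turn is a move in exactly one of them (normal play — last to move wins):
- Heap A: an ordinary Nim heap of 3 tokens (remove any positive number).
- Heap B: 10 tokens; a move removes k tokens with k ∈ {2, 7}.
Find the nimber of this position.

3

Heap A is a plain Nim heap of size 3, so its Grundy value is 3.
Grundy values for heap B (subtraction set {2, 7}):
g(0) = mex{} = 0
g(1) = mex{} = 0
g(2) = mex{0} = 1
g(3) = mex{0} = 1
g(4) = mex{1} = 0
g(5) = mex{1} = 0
g(6) = mex{0} = 1
g(7) = mex{0} = 1
g(8) = mex{0,1} = 2
g(9) = mex{1} = 0
g(10) = mex{1,2} = 0
So g(10) = 0.
The value of a disjunctive sum is the nim-sum of the parts.
Combined value = 3 ⊕ 0 = 3.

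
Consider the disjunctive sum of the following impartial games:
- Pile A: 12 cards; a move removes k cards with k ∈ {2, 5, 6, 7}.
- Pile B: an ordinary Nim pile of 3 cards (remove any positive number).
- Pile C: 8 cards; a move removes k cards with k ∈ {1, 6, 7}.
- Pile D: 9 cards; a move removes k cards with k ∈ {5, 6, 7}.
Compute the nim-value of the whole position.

0

For pile A, compute g(0), g(1), … with moves {2, 5, 6, 7}:
k:     0  1  2  3  4  5  6  7  8  9 10 11 12
g(k):  0  0  1  1  0  2  1  3  2  2  3  3  0
So g(12) = 0.
Pile B is a plain Nim pile of size 3, so its Grundy value is 3.
For pile C, compute g(0), g(1), … with moves {1, 6, 7}:
k:     0  1  2  3  4  5  6  7  8
g(k):  0  1  0  1  0  1  2  3  2
So g(8) = 2.
Grundy values for pile D (subtraction set {5, 6, 7}):
g(0) = mex{} = 0
g(1) = mex{} = 0
g(2) = mex{} = 0
g(3) = mex{} = 0
g(4) = mex{} = 0
g(5) = mex{0} = 1
g(6) = mex{0} = 1
g(7) = mex{0} = 1
g(8) = mex{0} = 1
g(9) = mex{0} = 1
So g(9) = 1.
The value of a disjunctive sum is the nim-sum of the parts.
Combined value = 0 ⊕ 3 ⊕ 2 ⊕ 1 = 0.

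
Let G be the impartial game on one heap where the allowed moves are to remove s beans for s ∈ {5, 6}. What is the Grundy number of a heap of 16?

1

Build the Grundy sequence with g(k) = mex{g(k−s) : s ∈ {5, 6}, s ≤ k}:
k:     0  1  2  3  4  5  6  7  8  9 10 11 12 13 14 15 16
g(k):  0  0  0  0  0  1  1  1  1  1  2  0  0  0  0  0  1
So g(16) = 1.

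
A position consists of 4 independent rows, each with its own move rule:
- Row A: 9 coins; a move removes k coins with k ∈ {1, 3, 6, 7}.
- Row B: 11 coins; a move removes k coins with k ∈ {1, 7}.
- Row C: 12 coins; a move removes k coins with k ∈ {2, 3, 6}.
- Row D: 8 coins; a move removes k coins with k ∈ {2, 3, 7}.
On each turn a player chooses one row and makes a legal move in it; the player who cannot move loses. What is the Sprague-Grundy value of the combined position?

2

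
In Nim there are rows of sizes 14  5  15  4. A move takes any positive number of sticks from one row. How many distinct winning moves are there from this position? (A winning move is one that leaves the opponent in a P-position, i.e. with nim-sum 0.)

0

Nim-sum: 14 XOR 5 XOR 15 XOR 4 = 0.
The nim-sum is already 0, so every move leaves a nonzero nim-sum — there are no winning moves.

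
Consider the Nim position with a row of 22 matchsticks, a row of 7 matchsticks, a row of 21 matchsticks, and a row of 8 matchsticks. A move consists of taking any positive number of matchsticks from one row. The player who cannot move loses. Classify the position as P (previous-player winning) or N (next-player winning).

In binary:
  10110  (22)
  00111  (7)
  10101  (21)
  01000  (8)
  -----
  01100  (12)
The nim-sum is 12 ≠ 0, so this is an N-position: the player to move can win.

N-position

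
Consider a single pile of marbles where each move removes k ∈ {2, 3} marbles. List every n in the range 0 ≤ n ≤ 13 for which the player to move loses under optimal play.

0, 1, 5, 6, 10, 11

Build the Grundy sequence with g(k) = mex{g(k−s) : s ∈ {2, 3}, s ≤ k}:
g(0) = mex{} = 0
g(1) = mex{} = 0
g(2) = mex{0} = 1
g(3) = mex{0} = 1
g(4) = mex{0,1} = 2
g(5) = mex{1} = 0
g(6) = mex{1,2} = 0
g(7) = mex{0,2} = 1
g(8) = mex{0} = 1
g(9) = mex{0,1} = 2
g(10) = mex{1} = 0
g(11) = mex{1,2} = 0
g(12) = mex{0,2} = 1
g(13) = mex{0} = 1
The P-positions (g = 0) in 0..13 are 0, 1, 5, 6, 10, 11.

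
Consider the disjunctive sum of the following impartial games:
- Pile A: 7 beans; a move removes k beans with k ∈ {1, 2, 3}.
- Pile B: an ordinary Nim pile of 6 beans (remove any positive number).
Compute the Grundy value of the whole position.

For pile A, compute g(0), g(1), … with moves {1, 2, 3}:
k:     0  1  2  3  4  5  6  7
g(k):  0  1  2  3  0  1  2  3
So g(7) = 3.
Pile B is a plain Nim pile of size 6, so its Grundy value is 6.
The value of a disjunctive sum is the nim-sum of the parts.
Combined value = 3 XOR 6 = 5.

5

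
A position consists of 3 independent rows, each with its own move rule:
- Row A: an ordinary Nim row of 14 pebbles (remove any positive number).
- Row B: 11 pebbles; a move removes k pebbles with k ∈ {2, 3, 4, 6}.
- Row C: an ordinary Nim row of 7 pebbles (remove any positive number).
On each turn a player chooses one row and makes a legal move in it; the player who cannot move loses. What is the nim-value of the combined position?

Row A is a plain Nim row of size 14, so its Grundy value is 14.
Grundy values for row B (subtraction set {2, 3, 4, 6}):
g(0) = mex{} = 0
g(1) = mex{} = 0
g(2) = mex{0} = 1
g(3) = mex{0} = 1
g(4) = mex{0,1} = 2
g(5) = mex{0,1} = 2
g(6) = mex{0,1,2} = 3
g(7) = mex{0,1,2} = 3
g(8) = mex{1,2,3} = 0
g(9) = mex{1,2,3} = 0
g(10) = mex{0,2,3} = 1
g(11) = mex{0,2,3} = 1
So g(11) = 1.
Row C is a plain Nim row of size 7, so its Grundy value is 7.
The value of a disjunctive sum is the nim-sum of the parts.
Combined value = 14 XOR 1 XOR 7 = 8.

8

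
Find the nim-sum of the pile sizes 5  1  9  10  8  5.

10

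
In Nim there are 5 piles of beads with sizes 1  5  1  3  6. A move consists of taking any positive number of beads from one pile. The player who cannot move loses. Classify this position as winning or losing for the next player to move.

Losing position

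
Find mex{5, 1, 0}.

2

The values 0, 1 are all present; 2 is the first non-negative integer missing from the set.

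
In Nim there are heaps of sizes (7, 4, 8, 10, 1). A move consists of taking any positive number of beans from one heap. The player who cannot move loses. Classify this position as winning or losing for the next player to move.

Bitwise XOR of the heap sizes:
  0111  (7)
  0100  (4)
  1000  (8)
  1010  (10)
  0001  (1)
  ----
  0000  (0)
The nim-sum is 0, so this is a P-position: the player to move is in a losing position under optimal play.

Losing position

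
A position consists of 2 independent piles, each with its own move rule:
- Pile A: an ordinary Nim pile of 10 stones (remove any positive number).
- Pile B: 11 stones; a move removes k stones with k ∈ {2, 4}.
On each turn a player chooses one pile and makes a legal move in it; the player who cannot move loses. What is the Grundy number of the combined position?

8

Pile A is a plain Nim pile of size 10, so its Grundy value is 10.
Build the Grundy sequence for pile B with g(k) = mex{g(k−s) : s ∈ {2, 4}, s ≤ k}:
k:     0  1  2  3  4  5  6  7  8  9 10 11
g(k):  0  0  1  1  2  2  0  0  1  1  2  2
So g(11) = 2.
The value of a disjunctive sum is the nim-sum of the parts.
Combined value = 10 ⊕ 2 = 8.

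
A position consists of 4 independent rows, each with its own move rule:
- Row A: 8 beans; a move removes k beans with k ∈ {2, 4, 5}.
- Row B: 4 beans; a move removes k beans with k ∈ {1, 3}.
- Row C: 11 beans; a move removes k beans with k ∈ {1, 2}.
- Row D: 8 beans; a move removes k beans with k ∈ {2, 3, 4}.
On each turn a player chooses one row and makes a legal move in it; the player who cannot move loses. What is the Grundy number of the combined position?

3

Build the Grundy sequence for row A with g(k) = mex{g(k−s) : s ∈ {2, 4, 5}, s ≤ k}:
g(0) = mex{} = 0
g(1) = mex{} = 0
g(2) = mex{0} = 1
g(3) = mex{0} = 1
g(4) = mex{0,1} = 2
g(5) = mex{0,1} = 2
g(6) = mex{0,1,2} = 3
g(7) = mex{1,2} = 0
g(8) = mex{1,2,3} = 0
So g(8) = 0.
Grundy values for row B (subtraction set {1, 3}):
k:     0  1  2  3  4
g(k):  0  1  0  1  0
So g(4) = 0.
Build the Grundy sequence for row C with g(k) = mex{g(k−s) : s ∈ {1, 2}, s ≤ k}:
g(0) = mex{} = 0
g(1) = mex{0} = 1
g(2) = mex{0,1} = 2
g(3) = mex{1,2} = 0
g(4) = mex{0,2} = 1
g(5) = mex{0,1} = 2
g(6) = mex{1,2} = 0
g(7) = mex{0,2} = 1
g(8) = mex{0,1} = 2
g(9) = mex{1,2} = 0
g(10) = mex{0,2} = 1
g(11) = mex{0,1} = 2
So g(11) = 2.
Grundy values for row D (subtraction set {2, 3, 4}):
g(0) = mex{} = 0
g(1) = mex{} = 0
g(2) = mex{0} = 1
g(3) = mex{0} = 1
g(4) = mex{0,1} = 2
g(5) = mex{0,1} = 2
g(6) = mex{1,2} = 0
g(7) = mex{1,2} = 0
g(8) = mex{0,2} = 1
So g(8) = 1.
The value of a disjunctive sum is the nim-sum of the parts.
Combined value = 0 XOR 0 XOR 2 XOR 1 = 3.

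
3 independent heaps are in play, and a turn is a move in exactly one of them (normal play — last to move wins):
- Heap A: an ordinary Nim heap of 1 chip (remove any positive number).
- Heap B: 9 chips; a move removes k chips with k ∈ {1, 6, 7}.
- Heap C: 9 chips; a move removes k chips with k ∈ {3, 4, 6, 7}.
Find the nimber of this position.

Heap A is a plain Nim heap of size 1, so its Grundy value is 1.
For heap B, compute g(0), g(1), … with moves {1, 6, 7}:
g(0) = mex{} = 0
g(1) = mex{0} = 1
g(2) = mex{1} = 0
g(3) = mex{0} = 1
g(4) = mex{1} = 0
g(5) = mex{0} = 1
g(6) = mex{0,1} = 2
g(7) = mex{0,1,2} = 3
g(8) = mex{0,1,3} = 2
g(9) = mex{0,1,2} = 3
So g(9) = 3.
Build the Grundy sequence for heap C with g(k) = mex{g(k−s) : s ∈ {3, 4, 6, 7}, s ≤ k}:
g(0) = mex{} = 0
g(1) = mex{} = 0
g(2) = mex{} = 0
g(3) = mex{0} = 1
g(4) = mex{0} = 1
g(5) = mex{0} = 1
g(6) = mex{0,1} = 2
g(7) = mex{0,1} = 2
g(8) = mex{0,1} = 2
g(9) = mex{0,1,2} = 3
So g(9) = 3.
By the Sprague-Grundy theorem, the Grundy value of a sum of independent games is the XOR of the component values.
Combined value = 1 XOR 3 XOR 3 = 1.

1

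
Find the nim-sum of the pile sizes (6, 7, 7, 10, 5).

9

Write each in binary and XOR column by column:
  0110  (6)
  0111  (7)
  0111  (7)
  1010  (10)
  0101  (5)
  ----
  1001  (9)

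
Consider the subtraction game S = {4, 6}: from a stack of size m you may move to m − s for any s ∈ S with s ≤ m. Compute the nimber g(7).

Grundy values for subtraction set {4, 6}:
g(0) = mex{} = 0
g(1) = mex{} = 0
g(2) = mex{} = 0
g(3) = mex{} = 0
g(4) = mex{0} = 1
g(5) = mex{0} = 1
g(6) = mex{0} = 1
g(7) = mex{0} = 1
So g(7) = 1.

1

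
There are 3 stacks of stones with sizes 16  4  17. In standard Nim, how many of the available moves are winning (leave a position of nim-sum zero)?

1

Write each in binary and XOR column by column:
  10000  (16)
  00100  (4)
  10001  (17)
  -----
  00101  (5)
The overall nim-sum is X = 5. A stack of size p has a winning move iff p XOR X < p (reduce it to p XOR X).
  16: 16 XOR 5 = 21 ≥ 16 — no move.
  4: 4 XOR 5 = 1 < 4 — winning move (to 1).
  17: 17 XOR 5 = 20 ≥ 17 — no move.
That gives 1 winning move.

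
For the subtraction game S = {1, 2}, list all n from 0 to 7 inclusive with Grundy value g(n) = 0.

0, 3, 6

Grundy values for subtraction set {1, 2}:
g(0) = mex{} = 0
g(1) = mex{0} = 1
g(2) = mex{0,1} = 2
g(3) = mex{1,2} = 0
g(4) = mex{0,2} = 1
g(5) = mex{0,1} = 2
g(6) = mex{1,2} = 0
g(7) = mex{0,2} = 1
The P-positions (g = 0) in 0..7 are 0, 3, 6.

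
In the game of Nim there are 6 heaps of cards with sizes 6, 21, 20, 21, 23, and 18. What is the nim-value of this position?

23

Bitwise XOR of the heap sizes:
  00110  (6)
  10101  (21)
  10100  (20)
  10101  (21)
  10111  (23)
  10010  (18)
  -----
  10111  (23)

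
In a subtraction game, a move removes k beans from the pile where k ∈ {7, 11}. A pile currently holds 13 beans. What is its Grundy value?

1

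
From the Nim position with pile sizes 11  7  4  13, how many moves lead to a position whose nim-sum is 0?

Compute the nim-sum pairwise:
11 XOR 7 = 12
12 XOR 4 = 8
8 XOR 13 = 5
The overall nim-sum is X = 5. A pile of size p has a winning move iff p XOR X < p (reduce it to p XOR X).
  11: 11 XOR 5 = 14 ≥ 11 — no move.
  7: 7 XOR 5 = 2 < 7 — winning move (to 2).
  4: 4 XOR 5 = 1 < 4 — winning move (to 1).
  13: 13 XOR 5 = 8 < 13 — winning move (to 8).
That gives 3 winning moves.

3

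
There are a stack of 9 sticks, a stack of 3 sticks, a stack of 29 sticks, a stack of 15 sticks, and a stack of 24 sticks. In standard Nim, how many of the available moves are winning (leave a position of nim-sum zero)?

Compute the nim-sum pairwise:
9 ⊕ 3 = 10
10 ⊕ 29 = 23
23 ⊕ 15 = 24
24 ⊕ 24 = 0
The nim-sum is already 0, so every move leaves a nonzero nim-sum — there are no winning moves.

0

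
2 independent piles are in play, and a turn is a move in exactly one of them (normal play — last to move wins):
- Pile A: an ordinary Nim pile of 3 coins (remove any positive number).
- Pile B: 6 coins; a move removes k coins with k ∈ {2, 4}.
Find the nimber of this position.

Pile A is a plain Nim pile of size 3, so its Grundy value is 3.
For pile B, compute g(0), g(1), … with moves {2, 4}:
g(0) = mex{} = 0
g(1) = mex{} = 0
g(2) = mex{0} = 1
g(3) = mex{0} = 1
g(4) = mex{0,1} = 2
g(5) = mex{0,1} = 2
g(6) = mex{1,2} = 0
So g(6) = 0.
By the Sprague-Grundy theorem, the Grundy value of a sum of independent games is the XOR of the component values.
Combined value = 3 XOR 0 = 3.

3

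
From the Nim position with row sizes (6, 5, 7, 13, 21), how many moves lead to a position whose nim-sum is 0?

1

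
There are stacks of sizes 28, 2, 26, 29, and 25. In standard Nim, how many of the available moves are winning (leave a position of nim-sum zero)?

0

Nim-sum: 28 ^ 2 ^ 26 ^ 29 ^ 25 = 0.
The nim-sum is already 0, so every move leaves a nonzero nim-sum — there are no winning moves.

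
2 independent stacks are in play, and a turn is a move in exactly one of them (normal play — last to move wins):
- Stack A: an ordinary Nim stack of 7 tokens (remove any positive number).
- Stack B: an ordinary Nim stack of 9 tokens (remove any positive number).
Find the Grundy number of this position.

Stack A is a plain Nim stack of size 7, so its Grundy value is 7.
Stack B is a plain Nim stack of size 9, so its Grundy value is 9.
The value of a disjunctive sum is the nim-sum of the parts.
Combined value = 7 XOR 9 = 14.

14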